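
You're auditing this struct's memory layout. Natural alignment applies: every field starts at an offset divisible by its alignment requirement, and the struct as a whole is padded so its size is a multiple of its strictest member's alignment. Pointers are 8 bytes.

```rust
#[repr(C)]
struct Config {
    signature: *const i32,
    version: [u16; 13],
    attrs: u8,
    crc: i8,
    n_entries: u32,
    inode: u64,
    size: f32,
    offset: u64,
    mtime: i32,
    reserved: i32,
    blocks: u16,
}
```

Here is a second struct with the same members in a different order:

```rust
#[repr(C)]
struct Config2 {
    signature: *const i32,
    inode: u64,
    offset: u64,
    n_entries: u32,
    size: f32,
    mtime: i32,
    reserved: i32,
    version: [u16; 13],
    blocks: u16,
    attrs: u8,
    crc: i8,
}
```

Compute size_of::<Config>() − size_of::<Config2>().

signature at 0 (size 8, align 8) → ends 8
version at 8 (size 26, align 2) → ends 34
attrs at 34 (size 1, align 1) → ends 35
crc at 35 (size 1, align 1) → ends 36
n_entries at 36 (size 4, align 4) → ends 40
inode at 40 (size 8, align 8) → ends 48
size at 48 (size 4, align 4) → ends 52
pad 4 to align 8 for offset
offset at 56 (size 8, align 8) → ends 64
mtime at 64 (size 4, align 4) → ends 68
reserved at 68 (size 4, align 4) → ends 72
blocks at 72 (size 2, align 2) → ends 74
tail pad 6 to reach multiple of 8
total 80 bytes, alignment 8
— Config2 —
signature at 0 (size 8, align 8) → ends 8
inode at 8 (size 8, align 8) → ends 16
offset at 16 (size 8, align 8) → ends 24
n_entries at 24 (size 4, align 4) → ends 28
size at 28 (size 4, align 4) → ends 32
mtime at 32 (size 4, align 4) → ends 36
reserved at 36 (size 4, align 4) → ends 40
version at 40 (size 26, align 2) → ends 66
blocks at 66 (size 2, align 2) → ends 68
attrs at 68 (size 1, align 1) → ends 69
crc at 69 (size 1, align 1) → ends 70
tail pad 2 to reach multiple of 8
total 72 bytes, alignment 8
80 − 72 = 8

8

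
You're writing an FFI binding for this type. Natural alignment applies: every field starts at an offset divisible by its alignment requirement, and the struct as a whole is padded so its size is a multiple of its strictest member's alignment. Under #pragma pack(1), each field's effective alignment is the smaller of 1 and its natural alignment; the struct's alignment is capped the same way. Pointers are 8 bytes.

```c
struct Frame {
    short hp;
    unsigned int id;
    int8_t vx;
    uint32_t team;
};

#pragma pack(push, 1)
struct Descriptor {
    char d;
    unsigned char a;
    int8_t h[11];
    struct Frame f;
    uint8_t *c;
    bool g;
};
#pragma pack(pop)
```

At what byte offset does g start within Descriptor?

37

Frame: hp at 0 (size 2, align 2) → ends 2; pad 2 to align 4 for id; id at 4 (size 4, align 4) → ends 8; vx at 8 (size 1, align 1) → ends 9; pad 3 to align 4 for team; team at 12 (size 4, align 4) → ends 16; total 16 bytes, alignment 4
d at 0 (size 1, align 1) → ends 1
a at 1 (size 1, align 1) → ends 2
h at 2 (size 11, align 1) → ends 13
f at 13 (size 16, align 1) → ends 29
c at 29 (size 8, align 1) → ends 37
g at 37 (size 1, align 1) → ends 38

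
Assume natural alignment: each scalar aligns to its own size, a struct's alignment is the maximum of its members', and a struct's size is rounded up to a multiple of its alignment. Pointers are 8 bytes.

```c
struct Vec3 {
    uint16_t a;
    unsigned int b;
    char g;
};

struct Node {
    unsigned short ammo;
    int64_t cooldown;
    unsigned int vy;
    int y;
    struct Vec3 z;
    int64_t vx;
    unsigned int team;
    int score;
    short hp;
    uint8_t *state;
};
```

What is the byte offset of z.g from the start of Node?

Vec3: @0: a [2B, align 2] → 2; +2 pad (align 4); @4: b [4B, align 4] → 8; @8: g [1B, align 1] → 9; +3 tail pad (align 4); size 12, align 4
@0: ammo [2B, align 2] → 2
+6 pad (align 8)
@8: cooldown [8B, align 8] → 16
@16: vy [4B, align 4] → 20
@20: y [4B, align 4] → 24
@24: z [12B, align 4] → 36
within Vec3: g at 8
24 + 8 = 32

32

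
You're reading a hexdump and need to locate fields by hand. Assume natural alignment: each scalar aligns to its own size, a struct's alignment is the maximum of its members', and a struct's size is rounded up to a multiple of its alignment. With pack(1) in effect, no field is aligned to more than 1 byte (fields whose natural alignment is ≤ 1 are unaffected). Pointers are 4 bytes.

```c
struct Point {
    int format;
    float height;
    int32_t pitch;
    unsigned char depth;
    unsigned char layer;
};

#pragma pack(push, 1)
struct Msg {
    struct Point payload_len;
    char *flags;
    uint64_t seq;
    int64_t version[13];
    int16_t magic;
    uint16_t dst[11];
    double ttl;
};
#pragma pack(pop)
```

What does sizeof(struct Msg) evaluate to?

Point: @0: format [4B, align 4] → 4; @4: height [4B, align 4] → 8; @8: pitch [4B, align 4] → 12; @12: depth [1B, align 1] → 13; @13: layer [1B, align 1] → 14; +2 tail pad (align 4); size 16, align 4
@0: payload_len [16B, align 1] → 16
@16: flags [4B, align 1] → 20
@20: seq [8B, align 1] → 28
@28: version [104B, align 1] → 132
@132: magic [2B, align 1] → 134
@134: dst [22B, align 1] → 156
@156: ttl [8B, align 1] → 164
size 164, align 1

164 bytes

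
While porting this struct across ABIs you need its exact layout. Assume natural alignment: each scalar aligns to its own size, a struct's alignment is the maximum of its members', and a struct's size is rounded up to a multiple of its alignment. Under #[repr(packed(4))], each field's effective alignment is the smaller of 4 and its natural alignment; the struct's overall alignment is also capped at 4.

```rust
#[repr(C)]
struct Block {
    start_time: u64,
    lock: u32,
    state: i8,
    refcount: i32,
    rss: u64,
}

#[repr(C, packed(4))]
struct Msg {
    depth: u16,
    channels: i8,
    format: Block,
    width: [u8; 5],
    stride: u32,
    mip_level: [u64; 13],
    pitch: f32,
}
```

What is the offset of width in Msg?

36

Block: 0..8  start_time  (8B, 8-aligned); 8..12  lock  (4B, 4-aligned); 12..13  state  (1B, 1-aligned); 13..16  -- padding (3B); 16..20  refcount  (4B, 4-aligned); 20..24  -- padding (4B); 24..32  rss  (8B, 8-aligned); sizeof = 32, alignof = 8
0..2  depth  (2B, 2-aligned)
2..3  channels  (1B, 1-aligned)
3..4  -- padding (1B)
4..36  format  (32B, 4-aligned)
36..41  width  (5B, 1-aligned)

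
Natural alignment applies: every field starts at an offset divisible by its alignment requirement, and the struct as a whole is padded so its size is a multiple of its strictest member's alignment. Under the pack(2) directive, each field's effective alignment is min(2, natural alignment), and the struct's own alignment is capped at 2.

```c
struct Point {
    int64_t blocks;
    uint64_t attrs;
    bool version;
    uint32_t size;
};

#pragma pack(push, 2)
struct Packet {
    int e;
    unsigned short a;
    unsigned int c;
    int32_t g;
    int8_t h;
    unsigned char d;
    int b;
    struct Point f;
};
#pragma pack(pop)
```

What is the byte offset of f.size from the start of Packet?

Point: @0: blocks [8B, align 8] → 8; @8: attrs [8B, align 8] → 16; @16: version [1B, align 1] → 17; +3 pad (align 4); @20: size [4B, align 4] → 24; size 24, align 8
@0: e [4B, align 2] → 4
@4: a [2B, align 2] → 6
@6: c [4B, align 2] → 10
@10: g [4B, align 2] → 14
@14: h [1B, align 1] → 15
@15: d [1B, align 1] → 16
@16: b [4B, align 2] → 20
@20: f [24B, align 2] → 44
within Point: size at 20
20 + 20 = 40

40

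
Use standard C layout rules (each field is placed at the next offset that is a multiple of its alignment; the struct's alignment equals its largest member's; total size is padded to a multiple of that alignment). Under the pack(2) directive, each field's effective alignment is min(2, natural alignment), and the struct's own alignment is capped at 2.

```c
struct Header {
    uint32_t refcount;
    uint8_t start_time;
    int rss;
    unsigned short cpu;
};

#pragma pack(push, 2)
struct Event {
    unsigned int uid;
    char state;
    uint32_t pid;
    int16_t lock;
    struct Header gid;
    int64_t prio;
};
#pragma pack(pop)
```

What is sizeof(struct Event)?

36 bytes

Header: refcount at 0 (size 4, align 4) → ends 4; start_time at 4 (size 1, align 1) → ends 5; pad 3 to align 4 for rss; rss at 8 (size 4, align 4) → ends 12; cpu at 12 (size 2, align 2) → ends 14; tail pad 2 to reach multiple of 4; total 16 bytes, alignment 4
uid at 0 (size 4, align 2) → ends 4
state at 4 (size 1, align 1) → ends 5
pad 1 to align 2 for pid
pid at 6 (size 4, align 2) → ends 10
lock at 10 (size 2, align 2) → ends 12
gid at 12 (size 16, align 2) → ends 28
prio at 28 (size 8, align 2) → ends 36
total 36 bytes, alignment 2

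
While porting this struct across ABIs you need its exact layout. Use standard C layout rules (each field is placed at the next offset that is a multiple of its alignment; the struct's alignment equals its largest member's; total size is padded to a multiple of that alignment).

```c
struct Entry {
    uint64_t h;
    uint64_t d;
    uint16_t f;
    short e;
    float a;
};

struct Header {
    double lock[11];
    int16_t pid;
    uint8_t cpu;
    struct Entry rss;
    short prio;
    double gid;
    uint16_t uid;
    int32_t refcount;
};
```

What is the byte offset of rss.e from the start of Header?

114

Entry: @0: h [8B, align 8] → 8; @8: d [8B, align 8] → 16; @16: f [2B, align 2] → 18; @18: e [2B, align 2] → 20; @20: a [4B, align 4] → 24; size 24, align 8
@0: lock [88B, align 8] → 88
@88: pid [2B, align 2] → 90
@90: cpu [1B, align 1] → 91
+5 pad (align 8)
@96: rss [24B, align 8] → 120
within Entry: e at 18
96 + 18 = 114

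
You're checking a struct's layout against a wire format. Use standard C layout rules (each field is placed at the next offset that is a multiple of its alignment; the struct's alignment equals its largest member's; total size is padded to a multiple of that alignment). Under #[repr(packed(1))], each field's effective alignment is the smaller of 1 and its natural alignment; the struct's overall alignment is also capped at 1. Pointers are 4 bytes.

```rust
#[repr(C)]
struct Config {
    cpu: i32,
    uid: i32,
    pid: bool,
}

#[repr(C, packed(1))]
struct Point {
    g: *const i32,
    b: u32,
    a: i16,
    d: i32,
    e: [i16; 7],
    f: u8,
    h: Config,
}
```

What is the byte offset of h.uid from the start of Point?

33

Config: cpu at 0 (size 4, align 4) → ends 4; uid at 4 (size 4, align 4) → ends 8; pid at 8 (size 1, align 1) → ends 9; tail pad 3 to reach multiple of 4; total 12 bytes, alignment 4
g at 0 (size 4, align 1) → ends 4
b at 4 (size 4, align 1) → ends 8
a at 8 (size 2, align 1) → ends 10
d at 10 (size 4, align 1) → ends 14
e at 14 (size 14, align 1) → ends 28
f at 28 (size 1, align 1) → ends 29
h at 29 (size 12, align 1) → ends 41
within Config: uid at 4
29 + 4 = 33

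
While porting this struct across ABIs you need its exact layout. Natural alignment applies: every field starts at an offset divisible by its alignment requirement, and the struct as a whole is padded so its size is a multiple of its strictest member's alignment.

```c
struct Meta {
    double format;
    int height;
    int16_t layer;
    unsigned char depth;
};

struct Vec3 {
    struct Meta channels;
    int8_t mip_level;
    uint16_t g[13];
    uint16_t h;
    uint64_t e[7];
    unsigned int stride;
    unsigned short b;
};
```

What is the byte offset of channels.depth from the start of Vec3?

Meta: @0: format [8B, align 8] → 8; @8: height [4B, align 4] → 12; @12: layer [2B, align 2] → 14; @14: depth [1B, align 1] → 15; +1 tail pad (align 8); size 16, align 8
@0: channels [16B, align 8] → 16
within Meta: depth at 14
0 + 14 = 14

14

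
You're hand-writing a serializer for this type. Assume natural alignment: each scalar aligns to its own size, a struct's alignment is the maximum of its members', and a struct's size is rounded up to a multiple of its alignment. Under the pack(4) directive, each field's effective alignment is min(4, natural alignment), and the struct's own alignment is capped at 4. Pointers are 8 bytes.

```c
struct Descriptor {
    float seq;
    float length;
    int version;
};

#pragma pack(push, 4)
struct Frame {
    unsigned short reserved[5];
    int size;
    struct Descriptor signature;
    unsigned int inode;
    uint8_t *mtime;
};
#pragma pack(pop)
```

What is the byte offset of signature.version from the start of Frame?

24

Descriptor: seq at 0 (size 4, align 4) → ends 4; length at 4 (size 4, align 4) → ends 8; version at 8 (size 4, align 4) → ends 12; total 12 bytes, alignment 4
reserved at 0 (size 10, align 2) → ends 10
pad 2 to align 4 for size
size at 12 (size 4, align 4) → ends 16
signature at 16 (size 12, align 4) → ends 28
within Descriptor: version at 8
16 + 8 = 24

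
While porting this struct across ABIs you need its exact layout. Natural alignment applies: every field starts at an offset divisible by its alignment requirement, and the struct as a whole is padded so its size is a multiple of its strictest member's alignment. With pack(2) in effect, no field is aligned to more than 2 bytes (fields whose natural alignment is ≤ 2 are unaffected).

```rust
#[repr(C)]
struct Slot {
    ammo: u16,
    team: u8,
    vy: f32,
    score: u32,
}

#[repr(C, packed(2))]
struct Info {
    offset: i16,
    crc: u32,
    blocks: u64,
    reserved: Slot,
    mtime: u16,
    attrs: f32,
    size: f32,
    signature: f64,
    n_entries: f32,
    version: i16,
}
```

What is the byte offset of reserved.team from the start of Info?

Slot: ammo at 0 (size 2, align 2) → ends 2; team at 2 (size 1, align 1) → ends 3; pad 1 to align 4 for vy; vy at 4 (size 4, align 4) → ends 8; score at 8 (size 4, align 4) → ends 12; total 12 bytes, alignment 4
offset at 0 (size 2, align 2) → ends 2
crc at 2 (size 4, align 2) → ends 6
blocks at 6 (size 8, align 2) → ends 14
reserved at 14 (size 12, align 2) → ends 26
within Slot: team at 2
14 + 2 = 16

16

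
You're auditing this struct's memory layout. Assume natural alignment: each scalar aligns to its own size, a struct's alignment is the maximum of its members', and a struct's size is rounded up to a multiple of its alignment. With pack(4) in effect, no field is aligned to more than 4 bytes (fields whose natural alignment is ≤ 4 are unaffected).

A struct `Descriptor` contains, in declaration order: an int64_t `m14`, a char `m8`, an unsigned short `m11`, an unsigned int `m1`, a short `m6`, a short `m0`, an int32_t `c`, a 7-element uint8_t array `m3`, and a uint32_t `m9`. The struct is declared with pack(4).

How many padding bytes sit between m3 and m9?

1

m14 at 0 (size 8, align 4) → ends 8
m8 at 8 (size 1, align 1) → ends 9
pad 1 to align 2 for m11
m11 at 10 (size 2, align 2) → ends 12
m1 at 12 (size 4, align 4) → ends 16
m6 at 16 (size 2, align 2) → ends 18
m0 at 18 (size 2, align 2) → ends 20
c at 20 (size 4, align 4) → ends 24
m3 at 24 (size 7, align 1) → ends 31
pad 1 to align 4 for m9
m9 at 32 (size 4, align 4) → ends 36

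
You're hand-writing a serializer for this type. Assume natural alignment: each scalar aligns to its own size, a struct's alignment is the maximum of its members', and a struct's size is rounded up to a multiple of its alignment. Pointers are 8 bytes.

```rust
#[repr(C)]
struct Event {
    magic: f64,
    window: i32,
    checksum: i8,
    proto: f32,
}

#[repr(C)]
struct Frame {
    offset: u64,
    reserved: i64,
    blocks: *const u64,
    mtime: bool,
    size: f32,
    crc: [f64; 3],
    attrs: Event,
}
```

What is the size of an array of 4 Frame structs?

Event: magic at 0 (size 8, align 8) → ends 8; window at 8 (size 4, align 4) → ends 12; checksum at 12 (size 1, align 1) → ends 13; pad 3 to align 4 for proto; proto at 16 (size 4, align 4) → ends 20; tail pad 4 to reach multiple of 8; total 24 bytes, alignment 8
offset at 0 (size 8, align 8) → ends 8
reserved at 8 (size 8, align 8) → ends 16
blocks at 16 (size 8, align 8) → ends 24
mtime at 24 (size 1, align 1) → ends 25
pad 3 to align 4 for size
size at 28 (size 4, align 4) → ends 32
crc at 32 (size 24, align 8) → ends 56
attrs at 56 (size 24, align 8) → ends 80
total 80 bytes, alignment 8
array of 4: 4 × 80 = 320

320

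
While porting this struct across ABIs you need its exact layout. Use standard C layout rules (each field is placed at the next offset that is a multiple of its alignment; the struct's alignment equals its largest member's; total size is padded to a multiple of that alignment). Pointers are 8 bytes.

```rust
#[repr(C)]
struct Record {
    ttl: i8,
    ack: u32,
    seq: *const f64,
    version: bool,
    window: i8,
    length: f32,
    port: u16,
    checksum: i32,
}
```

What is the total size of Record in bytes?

32 bytes

0..1  ttl  (1B, 1-aligned)
1..4  -- padding (3B)
4..8  ack  (4B, 4-aligned)
8..16  seq  (8B, 8-aligned)
16..17  version  (1B, 1-aligned)
17..18  window  (1B, 1-aligned)
18..20  -- padding (2B)
20..24  length  (4B, 4-aligned)
24..26  port  (2B, 2-aligned)
26..28  -- padding (2B)
28..32  checksum  (4B, 4-aligned)
sizeof = 32, alignof = 8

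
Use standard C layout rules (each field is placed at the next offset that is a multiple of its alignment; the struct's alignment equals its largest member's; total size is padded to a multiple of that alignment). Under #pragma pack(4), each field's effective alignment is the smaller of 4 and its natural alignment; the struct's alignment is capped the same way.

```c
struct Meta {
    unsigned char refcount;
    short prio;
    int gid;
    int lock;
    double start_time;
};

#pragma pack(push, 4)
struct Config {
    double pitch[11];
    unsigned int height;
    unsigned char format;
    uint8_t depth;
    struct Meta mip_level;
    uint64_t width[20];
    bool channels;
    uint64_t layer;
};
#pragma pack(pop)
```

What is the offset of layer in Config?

284

Meta: 0..1  refcount  (1B, 1-aligned); 1..2  -- padding (1B); 2..4  prio  (2B, 2-aligned); 4..8  gid  (4B, 4-aligned); 8..12  lock  (4B, 4-aligned); 12..16  -- padding (4B); 16..24  start_time  (8B, 8-aligned); sizeof = 24, alignof = 8
0..88  pitch  (88B, 4-aligned)
88..92  height  (4B, 4-aligned)
92..93  format  (1B, 1-aligned)
93..94  depth  (1B, 1-aligned)
94..96  -- padding (2B)
96..120  mip_level  (24B, 4-aligned)
120..280  width  (160B, 4-aligned)
280..281  channels  (1B, 1-aligned)
281..284  -- padding (3B)
284..292  layer  (8B, 4-aligned)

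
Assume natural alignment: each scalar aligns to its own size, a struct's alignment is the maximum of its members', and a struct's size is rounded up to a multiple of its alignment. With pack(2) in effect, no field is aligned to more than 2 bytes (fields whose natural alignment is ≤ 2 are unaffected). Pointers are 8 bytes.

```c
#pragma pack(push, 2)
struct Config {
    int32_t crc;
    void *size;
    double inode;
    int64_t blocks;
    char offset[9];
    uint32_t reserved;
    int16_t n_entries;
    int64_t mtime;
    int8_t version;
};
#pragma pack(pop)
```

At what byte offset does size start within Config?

4

0..4  crc  (4B, 2-aligned)
4..12  size  (8B, 2-aligned)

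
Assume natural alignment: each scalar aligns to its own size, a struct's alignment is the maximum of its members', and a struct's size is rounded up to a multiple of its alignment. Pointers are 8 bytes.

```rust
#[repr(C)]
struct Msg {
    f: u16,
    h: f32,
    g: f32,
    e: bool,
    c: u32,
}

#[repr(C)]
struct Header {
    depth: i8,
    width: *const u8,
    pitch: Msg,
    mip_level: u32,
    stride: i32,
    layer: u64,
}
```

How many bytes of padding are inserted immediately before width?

Msg: f at 0 (size 2, align 2) → ends 2; pad 2 to align 4 for h; h at 4 (size 4, align 4) → ends 8; g at 8 (size 4, align 4) → ends 12; e at 12 (size 1, align 1) → ends 13; pad 3 to align 4 for c; c at 16 (size 4, align 4) → ends 20; total 20 bytes, alignment 4
depth at 0 (size 1, align 1) → ends 1
pad 7 to align 8 for width
width at 8 (size 8, align 8) → ends 16

7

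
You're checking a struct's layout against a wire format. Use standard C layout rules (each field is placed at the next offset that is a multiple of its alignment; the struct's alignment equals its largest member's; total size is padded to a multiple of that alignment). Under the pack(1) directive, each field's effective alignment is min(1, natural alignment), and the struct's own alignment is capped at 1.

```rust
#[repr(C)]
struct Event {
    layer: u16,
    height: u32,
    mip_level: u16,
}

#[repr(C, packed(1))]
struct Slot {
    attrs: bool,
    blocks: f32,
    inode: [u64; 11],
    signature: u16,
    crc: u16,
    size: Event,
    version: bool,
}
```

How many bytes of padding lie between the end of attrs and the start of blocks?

Event: @0: layer [2B, align 2] → 2; +2 pad (align 4); @4: height [4B, align 4] → 8; @8: mip_level [2B, align 2] → 10; +2 tail pad (align 4); size 12, align 4
@0: attrs [1B, align 1] → 1
@1: blocks [4B, align 1] → 5

0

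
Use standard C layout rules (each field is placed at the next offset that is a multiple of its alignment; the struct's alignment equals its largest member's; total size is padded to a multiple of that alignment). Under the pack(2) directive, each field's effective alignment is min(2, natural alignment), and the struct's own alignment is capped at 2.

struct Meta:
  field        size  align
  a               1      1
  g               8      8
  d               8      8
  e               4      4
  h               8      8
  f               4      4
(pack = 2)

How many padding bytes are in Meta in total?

1

@0: a [1B, align 1] → 1
+1 pad (align 2)
@2: g [8B, align 2] → 10
@10: d [8B, align 2] → 18
@18: e [4B, align 2] → 22
@22: h [8B, align 2] → 30
@30: f [4B, align 2] → 34
size 34, align 2
data bytes 33, size 34 → padding 1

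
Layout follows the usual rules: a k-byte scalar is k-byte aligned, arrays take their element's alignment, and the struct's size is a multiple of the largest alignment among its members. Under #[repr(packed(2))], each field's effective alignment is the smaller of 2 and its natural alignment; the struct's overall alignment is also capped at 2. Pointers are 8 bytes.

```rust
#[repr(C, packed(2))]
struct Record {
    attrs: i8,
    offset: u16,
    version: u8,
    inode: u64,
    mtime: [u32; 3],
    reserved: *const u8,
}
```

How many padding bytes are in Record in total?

2

@0: attrs [1B, align 1] → 1
+1 pad (align 2)
@2: offset [2B, align 2] → 4
@4: version [1B, align 1] → 5
+1 pad (align 2)
@6: inode [8B, align 2] → 14
@14: mtime [12B, align 2] → 26
@26: reserved [8B, align 2] → 34
size 34, align 2
data bytes 32, size 34 → padding 2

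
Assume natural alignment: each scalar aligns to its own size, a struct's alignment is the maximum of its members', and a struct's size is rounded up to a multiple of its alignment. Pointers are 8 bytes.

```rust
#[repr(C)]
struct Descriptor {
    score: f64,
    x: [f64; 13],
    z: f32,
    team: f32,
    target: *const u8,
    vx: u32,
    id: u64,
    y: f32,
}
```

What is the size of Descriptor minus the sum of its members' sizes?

8

0..8  score  (8B, 8-aligned)
8..112  x  (104B, 8-aligned)
112..116  z  (4B, 4-aligned)
116..120  team  (4B, 4-aligned)
120..128  target  (8B, 8-aligned)
128..132  vx  (4B, 4-aligned)
132..136  -- padding (4B)
136..144  id  (8B, 8-aligned)
144..148  y  (4B, 4-aligned)
148..152  -- tail padding (4B)
sizeof = 152, alignof = 8
data bytes 144, size 152 → padding 8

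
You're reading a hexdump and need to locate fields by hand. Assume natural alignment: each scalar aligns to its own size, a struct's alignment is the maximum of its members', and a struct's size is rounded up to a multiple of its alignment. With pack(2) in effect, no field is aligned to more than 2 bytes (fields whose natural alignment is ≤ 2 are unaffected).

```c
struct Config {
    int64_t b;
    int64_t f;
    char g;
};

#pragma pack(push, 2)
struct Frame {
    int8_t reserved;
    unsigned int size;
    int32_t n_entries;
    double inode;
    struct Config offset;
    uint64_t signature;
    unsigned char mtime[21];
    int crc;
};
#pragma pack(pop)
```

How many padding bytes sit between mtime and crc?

1

Config: b at 0 (size 8, align 8) → ends 8; f at 8 (size 8, align 8) → ends 16; g at 16 (size 1, align 1) → ends 17; tail pad 7 to reach multiple of 8; total 24 bytes, alignment 8
reserved at 0 (size 1, align 1) → ends 1
pad 1 to align 2 for size
size at 2 (size 4, align 2) → ends 6
n_entries at 6 (size 4, align 2) → ends 10
inode at 10 (size 8, align 2) → ends 18
offset at 18 (size 24, align 2) → ends 42
signature at 42 (size 8, align 2) → ends 50
mtime at 50 (size 21, align 1) → ends 71
pad 1 to align 2 for crc
crc at 72 (size 4, align 2) → ends 76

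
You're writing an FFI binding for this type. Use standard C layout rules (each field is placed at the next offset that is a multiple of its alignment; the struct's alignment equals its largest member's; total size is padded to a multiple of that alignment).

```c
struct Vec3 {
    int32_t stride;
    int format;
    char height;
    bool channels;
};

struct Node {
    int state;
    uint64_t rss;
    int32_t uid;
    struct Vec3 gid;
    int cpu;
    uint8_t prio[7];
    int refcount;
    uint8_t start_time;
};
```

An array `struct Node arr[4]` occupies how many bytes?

Vec3: stride at 0 (size 4, align 4) → ends 4; format at 4 (size 4, align 4) → ends 8; height at 8 (size 1, align 1) → ends 9; channels at 9 (size 1, align 1) → ends 10; tail pad 2 to reach multiple of 4; total 12 bytes, alignment 4
state at 0 (size 4, align 4) → ends 4
pad 4 to align 8 for rss
rss at 8 (size 8, align 8) → ends 16
uid at 16 (size 4, align 4) → ends 20
gid at 20 (size 12, align 4) → ends 32
cpu at 32 (size 4, align 4) → ends 36
prio at 36 (size 7, align 1) → ends 43
pad 1 to align 4 for refcount
refcount at 44 (size 4, align 4) → ends 48
start_time at 48 (size 1, align 1) → ends 49
tail pad 7 to reach multiple of 8
total 56 bytes, alignment 8
array of 4: 4 × 56 = 224

224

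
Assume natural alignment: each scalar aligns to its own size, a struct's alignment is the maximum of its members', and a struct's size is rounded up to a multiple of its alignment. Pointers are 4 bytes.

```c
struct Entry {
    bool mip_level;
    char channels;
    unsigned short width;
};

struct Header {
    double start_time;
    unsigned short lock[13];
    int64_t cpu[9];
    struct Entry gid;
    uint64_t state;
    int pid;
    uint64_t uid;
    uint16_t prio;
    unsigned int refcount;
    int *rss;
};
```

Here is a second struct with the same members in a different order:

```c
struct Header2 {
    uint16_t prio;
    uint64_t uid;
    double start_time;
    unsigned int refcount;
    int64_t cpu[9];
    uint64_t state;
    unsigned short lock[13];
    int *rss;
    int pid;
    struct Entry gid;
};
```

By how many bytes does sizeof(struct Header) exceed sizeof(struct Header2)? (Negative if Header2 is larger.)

Entry: mip_level at 0 (size 1, align 1) → ends 1; channels at 1 (size 1, align 1) → ends 2; width at 2 (size 2, align 2) → ends 4; total 4 bytes, alignment 2
start_time at 0 (size 8, align 8) → ends 8
lock at 8 (size 26, align 2) → ends 34
pad 6 to align 8 for cpu
cpu at 40 (size 72, align 8) → ends 112
gid at 112 (size 4, align 2) → ends 116
pad 4 to align 8 for state
state at 120 (size 8, align 8) → ends 128
pid at 128 (size 4, align 4) → ends 132
pad 4 to align 8 for uid
uid at 136 (size 8, align 8) → ends 144
prio at 144 (size 2, align 2) → ends 146
pad 2 to align 4 for refcount
refcount at 148 (size 4, align 4) → ends 152
rss at 152 (size 4, align 4) → ends 156
tail pad 4 to reach multiple of 8
total 160 bytes, alignment 8
— Header2 —
prio at 0 (size 2, align 2) → ends 2
pad 6 to align 8 for uid
uid at 8 (size 8, align 8) → ends 16
start_time at 16 (size 8, align 8) → ends 24
refcount at 24 (size 4, align 4) → ends 28
pad 4 to align 8 for cpu
cpu at 32 (size 72, align 8) → ends 104
state at 104 (size 8, align 8) → ends 112
lock at 112 (size 26, align 2) → ends 138
pad 2 to align 4 for rss
rss at 140 (size 4, align 4) → ends 144
pid at 144 (size 4, align 4) → ends 148
gid at 148 (size 4, align 2) → ends 152
total 152 bytes, alignment 8
160 − 152 = 8

8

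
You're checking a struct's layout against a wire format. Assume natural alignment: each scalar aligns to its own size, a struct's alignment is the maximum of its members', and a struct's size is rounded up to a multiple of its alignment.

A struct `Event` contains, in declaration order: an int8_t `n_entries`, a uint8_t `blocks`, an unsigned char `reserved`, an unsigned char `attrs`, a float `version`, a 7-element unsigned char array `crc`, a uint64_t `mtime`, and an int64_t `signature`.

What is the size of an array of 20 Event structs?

640

0..1  n_entries  (1B, 1-aligned)
1..2  blocks  (1B, 1-aligned)
2..3  reserved  (1B, 1-aligned)
3..4  attrs  (1B, 1-aligned)
4..8  version  (4B, 4-aligned)
8..15  crc  (7B, 1-aligned)
15..16  -- padding (1B)
16..24  mtime  (8B, 8-aligned)
24..32  signature  (8B, 8-aligned)
sizeof = 32, alignof = 8
array of 20: 20 × 32 = 640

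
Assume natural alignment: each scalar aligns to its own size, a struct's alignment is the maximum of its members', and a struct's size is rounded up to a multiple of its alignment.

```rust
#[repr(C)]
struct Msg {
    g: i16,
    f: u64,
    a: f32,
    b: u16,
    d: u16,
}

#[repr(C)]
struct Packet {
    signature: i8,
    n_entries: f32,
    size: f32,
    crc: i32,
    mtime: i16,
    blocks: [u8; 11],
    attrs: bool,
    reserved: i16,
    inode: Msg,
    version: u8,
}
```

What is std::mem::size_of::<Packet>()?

64 bytes

Msg: g at 0 (size 2, align 2) → ends 2; pad 6 to align 8 for f; f at 8 (size 8, align 8) → ends 16; a at 16 (size 4, align 4) → ends 20; b at 20 (size 2, align 2) → ends 22; d at 22 (size 2, align 2) → ends 24; total 24 bytes, alignment 8
signature at 0 (size 1, align 1) → ends 1
pad 3 to align 4 for n_entries
n_entries at 4 (size 4, align 4) → ends 8
size at 8 (size 4, align 4) → ends 12
crc at 12 (size 4, align 4) → ends 16
mtime at 16 (size 2, align 2) → ends 18
blocks at 18 (size 11, align 1) → ends 29
attrs at 29 (size 1, align 1) → ends 30
reserved at 30 (size 2, align 2) → ends 32
inode at 32 (size 24, align 8) → ends 56
version at 56 (size 1, align 1) → ends 57
tail pad 7 to reach multiple of 8
total 64 bytes, alignment 8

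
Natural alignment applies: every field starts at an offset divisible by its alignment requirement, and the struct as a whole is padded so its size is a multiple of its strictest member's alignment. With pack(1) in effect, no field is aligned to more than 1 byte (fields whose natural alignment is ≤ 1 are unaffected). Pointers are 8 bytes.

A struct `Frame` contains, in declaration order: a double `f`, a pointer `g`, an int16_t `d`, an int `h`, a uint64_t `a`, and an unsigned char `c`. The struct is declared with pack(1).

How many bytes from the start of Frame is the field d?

0..8  f  (8B, 1-aligned)
8..16  g  (8B, 1-aligned)
16..18  d  (2B, 1-aligned)

16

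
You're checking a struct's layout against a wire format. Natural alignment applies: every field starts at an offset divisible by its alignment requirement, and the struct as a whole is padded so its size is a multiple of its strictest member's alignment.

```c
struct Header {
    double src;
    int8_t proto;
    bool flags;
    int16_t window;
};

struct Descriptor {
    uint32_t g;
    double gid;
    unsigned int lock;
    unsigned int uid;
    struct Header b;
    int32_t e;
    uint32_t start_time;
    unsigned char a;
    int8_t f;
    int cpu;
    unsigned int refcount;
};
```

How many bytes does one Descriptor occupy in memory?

64 bytes

Header: 0..8  src  (8B, 8-aligned); 8..9  proto  (1B, 1-aligned); 9..10  flags  (1B, 1-aligned); 10..12  window  (2B, 2-aligned); 12..16  -- tail padding (4B); sizeof = 16, alignof = 8
0..4  g  (4B, 4-aligned)
4..8  -- padding (4B)
8..16  gid  (8B, 8-aligned)
16..20  lock  (4B, 4-aligned)
20..24  uid  (4B, 4-aligned)
24..40  b  (16B, 8-aligned)
40..44  e  (4B, 4-aligned)
44..48  start_time  (4B, 4-aligned)
48..49  a  (1B, 1-aligned)
49..50  f  (1B, 1-aligned)
50..52  -- padding (2B)
52..56  cpu  (4B, 4-aligned)
56..60  refcount  (4B, 4-aligned)
60..64  -- tail padding (4B)
sizeof = 64, alignof = 8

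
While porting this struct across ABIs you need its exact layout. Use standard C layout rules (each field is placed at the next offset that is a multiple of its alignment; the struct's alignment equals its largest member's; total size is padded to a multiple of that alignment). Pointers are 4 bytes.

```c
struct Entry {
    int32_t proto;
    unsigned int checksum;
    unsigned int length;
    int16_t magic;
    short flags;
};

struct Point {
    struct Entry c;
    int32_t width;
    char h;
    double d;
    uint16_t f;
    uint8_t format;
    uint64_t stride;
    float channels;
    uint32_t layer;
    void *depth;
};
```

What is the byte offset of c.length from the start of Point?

Entry: 0..4  proto  (4B, 4-aligned); 4..8  checksum  (4B, 4-aligned); 8..12  length  (4B, 4-aligned); 12..14  magic  (2B, 2-aligned); 14..16  flags  (2B, 2-aligned); sizeof = 16, alignof = 4
0..16  c  (16B, 4-aligned)
within Entry: length at 8
0 + 8 = 8

8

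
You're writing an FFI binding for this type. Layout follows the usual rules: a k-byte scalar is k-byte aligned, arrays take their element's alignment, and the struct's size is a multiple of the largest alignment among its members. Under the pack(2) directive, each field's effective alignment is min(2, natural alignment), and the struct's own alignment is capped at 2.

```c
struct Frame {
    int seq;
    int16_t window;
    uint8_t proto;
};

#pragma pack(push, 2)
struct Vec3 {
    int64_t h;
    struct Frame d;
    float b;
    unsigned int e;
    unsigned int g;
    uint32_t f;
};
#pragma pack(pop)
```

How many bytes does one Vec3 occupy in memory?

Frame: 0..4  seq  (4B, 4-aligned); 4..6  window  (2B, 2-aligned); 6..7  proto  (1B, 1-aligned); 7..8  -- tail padding (1B); sizeof = 8, alignof = 4
0..8  h  (8B, 2-aligned)
8..16  d  (8B, 2-aligned)
16..20  b  (4B, 2-aligned)
20..24  e  (4B, 2-aligned)
24..28  g  (4B, 2-aligned)
28..32  f  (4B, 2-aligned)
sizeof = 32, alignof = 2

32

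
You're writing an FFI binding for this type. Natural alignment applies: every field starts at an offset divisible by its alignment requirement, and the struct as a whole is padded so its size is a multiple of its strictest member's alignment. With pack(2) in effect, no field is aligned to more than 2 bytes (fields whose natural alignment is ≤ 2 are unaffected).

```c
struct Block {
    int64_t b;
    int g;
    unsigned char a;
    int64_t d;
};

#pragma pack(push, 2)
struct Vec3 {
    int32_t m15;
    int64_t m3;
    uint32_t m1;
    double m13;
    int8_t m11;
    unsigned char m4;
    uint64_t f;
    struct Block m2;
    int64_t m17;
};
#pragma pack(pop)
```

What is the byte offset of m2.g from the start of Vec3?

Block: @0: b [8B, align 8] → 8; @8: g [4B, align 4] → 12; @12: a [1B, align 1] → 13; +3 pad (align 8); @16: d [8B, align 8] → 24; size 24, align 8
@0: m15 [4B, align 2] → 4
@4: m3 [8B, align 2] → 12
@12: m1 [4B, align 2] → 16
@16: m13 [8B, align 2] → 24
@24: m11 [1B, align 1] → 25
@25: m4 [1B, align 1] → 26
@26: f [8B, align 2] → 34
@34: m2 [24B, align 2] → 58
within Block: g at 8
34 + 8 = 42

42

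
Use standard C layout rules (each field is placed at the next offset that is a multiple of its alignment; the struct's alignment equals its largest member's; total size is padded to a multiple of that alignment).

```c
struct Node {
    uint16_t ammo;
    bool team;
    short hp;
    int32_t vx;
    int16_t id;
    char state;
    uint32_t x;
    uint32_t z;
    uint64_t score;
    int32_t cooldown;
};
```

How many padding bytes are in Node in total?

8

@0: ammo [2B, align 2] → 2
@2: team [1B, align 1] → 3
+1 pad (align 2)
@4: hp [2B, align 2] → 6
+2 pad (align 4)
@8: vx [4B, align 4] → 12
@12: id [2B, align 2] → 14
@14: state [1B, align 1] → 15
+1 pad (align 4)
@16: x [4B, align 4] → 20
@20: z [4B, align 4] → 24
@24: score [8B, align 8] → 32
@32: cooldown [4B, align 4] → 36
+4 tail pad (align 8)
size 40, align 8
data bytes 32, size 40 → padding 8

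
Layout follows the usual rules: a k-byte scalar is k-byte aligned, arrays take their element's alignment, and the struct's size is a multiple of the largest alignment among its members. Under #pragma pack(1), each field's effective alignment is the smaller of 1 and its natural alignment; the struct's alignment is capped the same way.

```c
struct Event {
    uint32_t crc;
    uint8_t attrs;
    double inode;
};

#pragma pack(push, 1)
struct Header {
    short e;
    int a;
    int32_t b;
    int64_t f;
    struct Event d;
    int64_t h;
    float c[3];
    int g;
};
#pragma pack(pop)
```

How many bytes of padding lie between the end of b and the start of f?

Event: @0: crc [4B, align 4] → 4; @4: attrs [1B, align 1] → 5; +3 pad (align 8); @8: inode [8B, align 8] → 16; size 16, align 8
@0: e [2B, align 1] → 2
@2: a [4B, align 1] → 6
@6: b [4B, align 1] → 10
@10: f [8B, align 1] → 18

0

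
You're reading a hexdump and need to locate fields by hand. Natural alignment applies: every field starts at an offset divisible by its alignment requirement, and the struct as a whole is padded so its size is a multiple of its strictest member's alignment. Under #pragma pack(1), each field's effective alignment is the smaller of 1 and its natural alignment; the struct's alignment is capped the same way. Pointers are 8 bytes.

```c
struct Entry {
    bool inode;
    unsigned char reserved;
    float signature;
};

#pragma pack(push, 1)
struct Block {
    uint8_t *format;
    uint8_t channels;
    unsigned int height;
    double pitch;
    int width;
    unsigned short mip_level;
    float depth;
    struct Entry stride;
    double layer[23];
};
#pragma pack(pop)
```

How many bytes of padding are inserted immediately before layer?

0

Entry: @0: inode [1B, align 1] → 1; @1: reserved [1B, align 1] → 2; +2 pad (align 4); @4: signature [4B, align 4] → 8; size 8, align 4
@0: format [8B, align 1] → 8
@8: channels [1B, align 1] → 9
@9: height [4B, align 1] → 13
@13: pitch [8B, align 1] → 21
@21: width [4B, align 1] → 25
@25: mip_level [2B, align 1] → 27
@27: depth [4B, align 1] → 31
@31: stride [8B, align 1] → 39
@39: layer [184B, align 1] → 223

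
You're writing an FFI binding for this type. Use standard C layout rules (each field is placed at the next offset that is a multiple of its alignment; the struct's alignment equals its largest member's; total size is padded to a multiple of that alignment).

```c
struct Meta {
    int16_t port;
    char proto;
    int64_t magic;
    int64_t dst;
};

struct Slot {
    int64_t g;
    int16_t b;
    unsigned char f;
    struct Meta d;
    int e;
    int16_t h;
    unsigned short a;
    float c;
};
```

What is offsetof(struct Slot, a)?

46

Meta: 0..2  port  (2B, 2-aligned); 2..3  proto  (1B, 1-aligned); 3..8  -- padding (5B); 8..16  magic  (8B, 8-aligned); 16..24  dst  (8B, 8-aligned); sizeof = 24, alignof = 8
0..8  g  (8B, 8-aligned)
8..10  b  (2B, 2-aligned)
10..11  f  (1B, 1-aligned)
11..16  -- padding (5B)
16..40  d  (24B, 8-aligned)
40..44  e  (4B, 4-aligned)
44..46  h  (2B, 2-aligned)
46..48  a  (2B, 2-aligned)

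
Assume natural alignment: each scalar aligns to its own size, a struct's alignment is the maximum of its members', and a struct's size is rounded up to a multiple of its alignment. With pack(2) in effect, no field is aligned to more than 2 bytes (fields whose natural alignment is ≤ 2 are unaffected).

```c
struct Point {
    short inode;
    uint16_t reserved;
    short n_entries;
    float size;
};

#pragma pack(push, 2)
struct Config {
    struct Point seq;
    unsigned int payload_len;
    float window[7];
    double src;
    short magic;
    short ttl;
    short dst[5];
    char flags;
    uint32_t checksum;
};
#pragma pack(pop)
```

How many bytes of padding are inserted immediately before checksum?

1

Point: @0: inode [2B, align 2] → 2; @2: reserved [2B, align 2] → 4; @4: n_entries [2B, align 2] → 6; +2 pad (align 4); @8: size [4B, align 4] → 12; size 12, align 4
@0: seq [12B, align 2] → 12
@12: payload_len [4B, align 2] → 16
@16: window [28B, align 2] → 44
@44: src [8B, align 2] → 52
@52: magic [2B, align 2] → 54
@54: ttl [2B, align 2] → 56
@56: dst [10B, align 2] → 66
@66: flags [1B, align 1] → 67
+1 pad (align 2)
@68: checksum [4B, align 2] → 72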